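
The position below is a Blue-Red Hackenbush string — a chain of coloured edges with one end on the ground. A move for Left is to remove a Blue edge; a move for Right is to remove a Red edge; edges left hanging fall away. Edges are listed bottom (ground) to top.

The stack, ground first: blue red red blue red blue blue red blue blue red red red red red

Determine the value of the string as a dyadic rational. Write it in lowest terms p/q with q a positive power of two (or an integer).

5825/16384

Recurse on prefixes of the 15-edge string blue red red blue red blue blue red blue blue red red red red red:
v(b) = { 0 | · } → 1
v(br) = { 0 | 1 } → 1/2
v(brr) = { 0 | 1/2; 1 } → 1/4
v(brrb) = { 0; 1/4 | 1/2; 1 } → 3/8
v(brrbr) = { 0; 1/4 | 3/8; 1/2; 1 } → 5/16
v(brrbrb) = { 0; 1/4; 5/16 | 3/8; 1/2; 1 } → 11/32
v(brrbrbb) = { 0; 1/4; 5/16; 11/32 | 3/8; 1/2; 1 } → 23/64
v(brrbrbbr) = { 0; 1/4; 5/16; 11/32 | 23/64; 3/8; 1/2; 1 } → 45/128
v(brrbrbbrb) = { 0; 1/4; 5/16; 11/32; 45/128 | 23/64; 3/8; 1/2; 1 } → 91/256
v(brrbrbbrbb) = { 0; 1/4; 5/16; 11/32; 45/128; 91/256 | 23/64; 3/8; 1/2; 1 } → 183/512
v(brrbrbbrbbr) = { 0; 1/4; 5/16; 11/32; 45/128; 91/256 | 183/512; 23/64; 3/8; 1/2; 1 } → 365/1024
v(brrbrbbrbbrr) = { 0; 1/4; 5/16; 11/32; 45/128; 91/256 | 365/1024; 183/512; 23/64; 3/8; 1/2; 1 } → 729/2048
v(brrbrbbrbbrrr) = { 0; 1/4; 5/16; 11/32; 45/128; 91/256 | 729/2048; 365/1024; 183/512; 23/64; 3/8; 1/2; 1 } → 1457/4096
v(brrbrbbrbbrrrr) = { 0; 1/4; 5/16; 11/32; 45/128; 91/256 | 1457/4096; 729/2048; 365/1024; 183/512; 23/64; 3/8; 1/2; 1 } → 2913/8192
v(brrbrbbrbbrrrrr) = { 0; 1/4; 5/16; 11/32; 45/128; 91/256 | 2913/8192; 1457/4096; 729/2048; 365/1024; 183/512; 23/64; 3/8; 1/2; 1 } → 5825/16384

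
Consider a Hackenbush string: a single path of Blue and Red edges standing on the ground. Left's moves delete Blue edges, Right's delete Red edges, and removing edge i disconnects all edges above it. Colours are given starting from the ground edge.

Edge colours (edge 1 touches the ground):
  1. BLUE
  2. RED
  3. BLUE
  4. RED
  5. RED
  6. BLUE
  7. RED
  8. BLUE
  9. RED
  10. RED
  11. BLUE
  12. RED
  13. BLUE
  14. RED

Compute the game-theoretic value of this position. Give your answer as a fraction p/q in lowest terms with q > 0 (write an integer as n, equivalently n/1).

4757/8192

g_1 [B]  L=[0]  R=[∅]  => 1
g_2 [BR]  L=[0]  R=[1]  => 1/2
g_3 [BRB]  L=[0; 1/2]  R=[1]  => 3/4
g_4 [BRBR]  L=[0; 1/2]  R=[3/4; 1]  => 5/8
g_5 [BRBRR]  L=[0; 1/2]  R=[5/8; 3/4; 1]  => 9/16
g_6 [BRBRRB]  L=[0; 1/2; 9/16]  R=[5/8; 3/4; 1]  => 19/32
g_7 [BRBRRBR]  L=[0; 1/2; 9/16]  R=[19/32; 5/8; 3/4; 1]  => 37/64
g_8 [BRBRRBRB]  L=[0; 1/2; 9/16; 37/64]  R=[19/32; 5/8; 3/4; 1]  => 75/128
g_9 [BRBRRBRBR]  L=[0; 1/2; 9/16; 37/64]  R=[75/128; 19/32; 5/8; 3/4; 1]  => 149/256
g_10 [BRBRRBRBRR]  L=[0; 1/2; 9/16; 37/64]  R=[149/256; 75/128; 19/32; 5/8; 3/4; 1]  => 297/512
g_11 [BRBRRBRBRRB]  L=[0; 1/2; 9/16; 37/64; 297/512]  R=[149/256; 75/128; 19/32; 5/8; 3/4; 1]  => 595/1024
g_12 [BRBRRBRBRRBR]  L=[0; 1/2; 9/16; 37/64; 297/512]  R=[595/1024; 149/256; 75/128; 19/32; 5/8; 3/4; 1]  => 1189/2048
g_13 [BRBRRBRBRRBRB]  L=[0; 1/2; 9/16; 37/64; 297/512; 1189/2048]  R=[595/1024; 149/256; 75/128; 19/32; 5/8; 3/4; 1]  => 2379/4096
g_14 [BRBRRBRBRRBRBR]  L=[0; 1/2; 9/16; 37/64; 297/512; 1189/2048]  R=[2379/4096; 595/1024; 149/256; 75/128; 19/32; 5/8; 3/4; 1]  => 4757/8192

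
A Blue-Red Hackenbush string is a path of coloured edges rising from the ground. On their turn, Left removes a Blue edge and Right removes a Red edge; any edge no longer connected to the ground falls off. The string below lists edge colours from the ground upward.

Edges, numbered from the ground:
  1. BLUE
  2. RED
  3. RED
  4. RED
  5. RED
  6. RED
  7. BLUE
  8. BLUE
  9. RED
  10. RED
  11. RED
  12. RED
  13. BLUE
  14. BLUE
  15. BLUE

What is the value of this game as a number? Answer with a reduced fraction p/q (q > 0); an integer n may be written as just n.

783/16384

1 of 15 · B · max L 0 · min R +∞ — 1
2 of 15 · BR · max L 0 · min R 1 — 1/2
3 of 15 · BRR · max L 0 · min R 1/2 — 1/4
4 of 15 · BRRR · max L 0 · min R 1/4 — 1/8
5 of 15 · BRRRR · max L 0 · min R 1/8 — 1/16
6 of 15 · BRRRRR · max L 0 · min R 1/16 — 1/32
7 of 15 · BRRRRRB · max L 1/32 · min R 1/16 — 3/64
8 of 15 · BRRRRRBB · max L 3/64 · min R 1/16 — 7/128
9 of 15 · BRRRRRBBR · max L 3/64 · min R 7/128 — 13/256
10 of 15 · BRRRRRBBRR · max L 3/64 · min R 13/256 — 25/512
11 of 15 · BRRRRRBBRRR · max L 3/64 · min R 25/512 — 49/1024
12 of 15 · BRRRRRBBRRRR · max L 3/64 · min R 49/1024 — 97/2048
13 of 15 · BRRRRRBBRRRRB · max L 97/2048 · min R 49/1024 — 195/4096
14 of 15 · BRRRRRBBRRRRBB · max L 195/4096 · min R 49/1024 — 391/8192
15 of 15 · BRRRRRBBRRRRBBB · max L 391/8192 · min R 49/1024 — 783/16384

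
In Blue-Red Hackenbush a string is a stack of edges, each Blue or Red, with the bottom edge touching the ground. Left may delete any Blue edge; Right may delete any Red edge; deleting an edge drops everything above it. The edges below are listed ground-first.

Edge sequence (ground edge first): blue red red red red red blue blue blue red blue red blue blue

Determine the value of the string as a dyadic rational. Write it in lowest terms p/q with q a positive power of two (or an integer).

step 1: add blue to get b; options L={ 0 } R={ ∅ } ⇒ 1
step 2: add red to get br; options L={ 0 } R={ 1 } ⇒ 1/2
step 3: add red to get brr; options L={ 0 } R={ 1/2,1 } ⇒ 1/4
step 4: add red to get brrr; options L={ 0 } R={ 1/4,1/2,1 } ⇒ 1/8
step 5: add red to get brrrr; options L={ 0 } R={ 1/8,1/4,1/2,1 } ⇒ 1/16
step 6: add red to get brrrrr; options L={ 0 } R={ 1/16,1/8,1/4,1/2,1 } ⇒ 1/32
step 7: add blue to get brrrrrb; options L={ 0,1/32 } R={ 1/16,1/8,1/4,1/2,1 } ⇒ 3/64
step 8: add blue to get brrrrrbb; options L={ 0,1/32,3/64 } R={ 1/16,1/8,1/4,1/2,1 } ⇒ 7/128
step 9: add blue to get brrrrrbbb; options L={ 0,1/32,3/64,7/128 } R={ 1/16,1/8,1/4,1/2,1 } ⇒ 15/256
step 10: add red to get brrrrrbbbr; options L={ 0,1/32,3/64,7/128 } R={ 15/256,1/16,1/8,1/4,1/2,1 } ⇒ 29/512
step 11: add blue to get brrrrrbbbrb; options L={ 0,1/32,3/64,7/128,29/512 } R={ 15/256,1/16,1/8,1/4,1/2,1 } ⇒ 59/1024
step 12: add red to get brrrrrbbbrbr; options L={ 0,1/32,3/64,7/128,29/512 } R={ 59/1024,15/256,1/16,1/8,1/4,1/2,1 } ⇒ 117/2048
step 13: add blue to get brrrrrbbbrbrb; options L={ 0,1/32,3/64,7/128,29/512,117/2048 } R={ 59/1024,15/256,1/16,1/8,1/4,1/2,1 } ⇒ 235/4096
step 14: add blue to get brrrrrbbbrbrbb; options L={ 0,1/32,3/64,7/128,29/512,117/2048,235/4096 } R={ 59/1024,15/256,1/16,1/8,1/4,1/2,1 } ⇒ 471/8192

471/8192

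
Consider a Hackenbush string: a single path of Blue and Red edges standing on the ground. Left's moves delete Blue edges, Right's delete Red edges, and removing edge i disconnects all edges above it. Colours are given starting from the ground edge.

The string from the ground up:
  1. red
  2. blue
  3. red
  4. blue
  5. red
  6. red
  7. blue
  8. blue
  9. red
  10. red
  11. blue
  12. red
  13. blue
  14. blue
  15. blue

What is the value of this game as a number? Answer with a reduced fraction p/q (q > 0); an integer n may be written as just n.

-11473/16384

Recurse on prefixes of the 15-edge string red blue red blue red red blue blue red red blue red blue blue blue:
val(r) = { ∅ | 0 } — -1
val(rb) = { -1 | 0 } — -1/2
val(rbr) = { -1 | -1/2, 0 } — -3/4
val(rbrb) = { -1, -3/4 | -1/2, 0 } — -5/8
val(rbrbr) = { -1, -3/4 | -5/8, -1/2, 0 } — -11/16
val(rbrbrr) = { -1, -3/4 | -11/16, -5/8, -1/2, 0 } — -23/32
val(rbrbrrb) = { -1, -3/4, -23/32 | -11/16, -5/8, -1/2, 0 } — -45/64
val(rbrbrrbb) = { -1, -3/4, -23/32, -45/64 | -11/16, -5/8, -1/2, 0 } — -89/128
val(rbrbrrbbr) = { -1, -3/4, -23/32, -45/64 | -89/128, -11/16, -5/8, -1/2, 0 } — -179/256
val(rbrbrrbbrr) = { -1, -3/4, -23/32, -45/64 | -179/256, -89/128, -11/16, -5/8, -1/2, 0 } — -359/512
val(rbrbrrbbrrb) = { -1, -3/4, -23/32, -45/64, -359/512 | -179/256, -89/128, -11/16, -5/8, -1/2, 0 } — -717/1024
val(rbrbrrbbrrbr) = { -1, -3/4, -23/32, -45/64, -359/512 | -717/1024, -179/256, -89/128, -11/16, -5/8, -1/2, 0 } — -1435/2048
val(rbrbrrbbrrbrb) = { -1, -3/4, -23/32, -45/64, -359/512, -1435/2048 | -717/1024, -179/256, -89/128, -11/16, -5/8, -1/2, 0 } — -2869/4096
val(rbrbrrbbrrbrbb) = { -1, -3/4, -23/32, -45/64, -359/512, -1435/2048, -2869/4096 | -717/1024, -179/256, -89/128, -11/16, -5/8, -1/2, 0 } — -5737/8192
val(rbrbrrbbrrbrbbb) = { -1, -3/4, -23/32, -45/64, -359/512, -1435/2048, -2869/4096, -5737/8192 | -717/1024, -179/256, -89/128, -11/16, -5/8, -1/2, 0 } — -11473/16384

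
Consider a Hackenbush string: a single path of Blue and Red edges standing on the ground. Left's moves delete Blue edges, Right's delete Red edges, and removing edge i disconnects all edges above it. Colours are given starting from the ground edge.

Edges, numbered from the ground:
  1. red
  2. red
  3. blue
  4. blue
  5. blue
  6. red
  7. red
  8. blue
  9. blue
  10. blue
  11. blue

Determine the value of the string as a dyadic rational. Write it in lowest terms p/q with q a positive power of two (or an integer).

-609/512

Prefix values for red red blue blue blue red red blue blue blue blue via {L|R} + simplicity:
r: Left { · }, Right { 0 } so simplest -1
rr: Left { · }, Right { -1, 0 } so simplest -2
rrb: Left { -2 }, Right { -1, 0 } so simplest -3/2
rrbb: Left { -2, -3/2 }, Right { -1, 0 } so simplest -5/4
rrbbb: Left { -2, -3/2, -5/4 }, Right { -1, 0 } so simplest -9/8
rrbbbr: Left { -2, -3/2, -5/4 }, Right { -9/8, -1, 0 } so simplest -19/16
rrbbbrr: Left { -2, -3/2, -5/4 }, Right { -19/16, -9/8, -1, 0 } so simplest -39/32
rrbbbrrb: Left { -2, -3/2, -5/4, -39/32 }, Right { -19/16, -9/8, -1, 0 } so simplest -77/64
rrbbbrrbb: Left { -2, -3/2, -5/4, -39/32, -77/64 }, Right { -19/16, -9/8, -1, 0 } so simplest -153/128
rrbbbrrbbb: Left { -2, -3/2, -5/4, -39/32, -77/64, -153/128 }, Right { -19/16, -9/8, -1, 0 } so simplest -305/256
rrbbbrrbbbb: Left { -2, -3/2, -5/4, -39/32, -77/64, -153/128, -305/256 }, Right { -19/16, -9/8, -1, 0 } so simplest -609/512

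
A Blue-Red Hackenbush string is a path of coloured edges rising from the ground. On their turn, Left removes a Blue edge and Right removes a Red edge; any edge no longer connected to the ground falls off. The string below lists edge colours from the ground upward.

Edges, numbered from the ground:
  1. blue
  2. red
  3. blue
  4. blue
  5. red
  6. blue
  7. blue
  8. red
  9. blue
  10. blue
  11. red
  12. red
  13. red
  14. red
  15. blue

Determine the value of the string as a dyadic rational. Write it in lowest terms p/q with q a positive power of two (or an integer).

14019/16384

step 1: add blue to get b; options L={ 0 } R={ ∅ } = 1
step 2: add red to get br; options L={ 0 } R={ 1 } = 1/2
step 3: add blue to get brb; options L={ 0 1/2 } R={ 1 } = 3/4
step 4: add blue to get brbb; options L={ 0 1/2 3/4 } R={ 1 } = 7/8
step 5: add red to get brbbr; options L={ 0 1/2 3/4 } R={ 7/8 1 } = 13/16
step 6: add blue to get brbbrb; options L={ 0 1/2 3/4 13/16 } R={ 7/8 1 } = 27/32
step 7: add blue to get brbbrbb; options L={ 0 1/2 3/4 13/16 27/32 } R={ 7/8 1 } = 55/64
step 8: add red to get brbbrbbr; options L={ 0 1/2 3/4 13/16 27/32 } R={ 55/64 7/8 1 } = 109/128
step 9: add blue to get brbbrbbrb; options L={ 0 1/2 3/4 13/16 27/32 109/128 } R={ 55/64 7/8 1 } = 219/256
step 10: add blue to get brbbrbbrbb; options L={ 0 1/2 3/4 13/16 27/32 109/128 219/256 } R={ 55/64 7/8 1 } = 439/512
step 11: add red to get brbbrbbrbbr; options L={ 0 1/2 3/4 13/16 27/32 109/128 219/256 } R={ 439/512 55/64 7/8 1 } = 877/1024
step 12: add red to get brbbrbbrbbrr; options L={ 0 1/2 3/4 13/16 27/32 109/128 219/256 } R={ 877/1024 439/512 55/64 7/8 1 } = 1753/2048
step 13: add red to get brbbrbbrbbrrr; options L={ 0 1/2 3/4 13/16 27/32 109/128 219/256 } R={ 1753/2048 877/1024 439/512 55/64 7/8 1 } = 3505/4096
step 14: add red to get brbbrbbrbbrrrr; options L={ 0 1/2 3/4 13/16 27/32 109/128 219/256 } R={ 3505/4096 1753/2048 877/1024 439/512 55/64 7/8 1 } = 7009/8192
step 15: add blue to get brbbrbbrbbrrrrb; options L={ 0 1/2 3/4 13/16 27/32 109/128 219/256 7009/8192 } R={ 3505/4096 1753/2048 877/1024 439/512 55/64 7/8 1 } = 14019/16384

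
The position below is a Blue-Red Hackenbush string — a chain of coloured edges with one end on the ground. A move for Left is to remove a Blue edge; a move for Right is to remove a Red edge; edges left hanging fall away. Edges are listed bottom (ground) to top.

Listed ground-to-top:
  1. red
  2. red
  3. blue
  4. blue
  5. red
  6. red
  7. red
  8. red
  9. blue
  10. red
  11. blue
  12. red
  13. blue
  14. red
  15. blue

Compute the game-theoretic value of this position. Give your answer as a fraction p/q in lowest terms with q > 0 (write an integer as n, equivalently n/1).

Recurse on prefixes of the 15-edge string red red blue blue red red red red blue red blue red blue red blue:
val_1 [r]  L=[(no moves)]  R=[0]  → -1
val_2 [rr]  L=[(no moves)]  R=[-1, 0]  → -2
val_3 [rrb]  L=[-2]  R=[-1, 0]  → -3/2
val_4 [rrbb]  L=[-2, -3/2]  R=[-1, 0]  → -5/4
val_5 [rrbbr]  L=[-2, -3/2]  R=[-5/4, -1, 0]  → -11/8
val_6 [rrbbrr]  L=[-2, -3/2]  R=[-11/8, -5/4, -1, 0]  → -23/16
val_7 [rrbbrrr]  L=[-2, -3/2]  R=[-23/16, -11/8, -5/4, -1, 0]  → -47/32
val_8 [rrbbrrrr]  L=[-2, -3/2]  R=[-47/32, -23/16, -11/8, -5/4, -1, 0]  → -95/64
val_9 [rrbbrrrrb]  L=[-2, -3/2, -95/64]  R=[-47/32, -23/16, -11/8, -5/4, -1, 0]  → -189/128
val_10 [rrbbrrrrbr]  L=[-2, -3/2, -95/64]  R=[-189/128, -47/32, -23/16, -11/8, -5/4, -1, 0]  → -379/256
val_11 [rrbbrrrrbrb]  L=[-2, -3/2, -95/64, -379/256]  R=[-189/128, -47/32, -23/16, -11/8, -5/4, -1, 0]  → -757/512
val_12 [rrbbrrrrbrbr]  L=[-2, -3/2, -95/64, -379/256]  R=[-757/512, -189/128, -47/32, -23/16, -11/8, -5/4, -1, 0]  → -1515/1024
val_13 [rrbbrrrrbrbrb]  L=[-2, -3/2, -95/64, -379/256, -1515/1024]  R=[-757/512, -189/128, -47/32, -23/16, -11/8, -5/4, -1, 0]  → -3029/2048
val_14 [rrbbrrrrbrbrbr]  L=[-2, -3/2, -95/64, -379/256, -1515/1024]  R=[-3029/2048, -757/512, -189/128, -47/32, -23/16, -11/8, -5/4, -1, 0]  → -6059/4096
val_15 [rrbbrrrrbrbrbrb]  L=[-2, -3/2, -95/64, -379/256, -1515/1024, -6059/4096]  R=[-3029/2048, -757/512, -189/128, -47/32, -23/16, -11/8, -5/4, -1, 0]  → -12117/8192

-12117/8192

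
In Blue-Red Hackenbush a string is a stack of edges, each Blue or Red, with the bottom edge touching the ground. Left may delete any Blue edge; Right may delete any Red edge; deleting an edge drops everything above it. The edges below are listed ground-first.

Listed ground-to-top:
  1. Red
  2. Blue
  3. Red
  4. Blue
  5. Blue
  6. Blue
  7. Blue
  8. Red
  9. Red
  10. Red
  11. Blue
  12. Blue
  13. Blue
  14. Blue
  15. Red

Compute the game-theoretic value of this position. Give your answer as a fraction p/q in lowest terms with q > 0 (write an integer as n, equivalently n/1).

Prefix values for Red Blue Red Blue Blue Blue Blue Red Red Red Blue Blue Blue Blue Red via {L|R} + simplicity:
g(R) = { — | 0 } → -1
g(RB) = { -1 | 0 } → -1/2
g(RBR) = { -1 | -1/2, 0 } → -3/4
g(RBRB) = { -1, -3/4 | -1/2, 0 } → -5/8
g(RBRBB) = { -1, -3/4, -5/8 | -1/2, 0 } → -9/16
g(RBRBBB) = { -1, -3/4, -5/8, -9/16 | -1/2, 0 } → -17/32
g(RBRBBBB) = { -1, -3/4, -5/8, -9/16, -17/32 | -1/2, 0 } → -33/64
g(RBRBBBBR) = { -1, -3/4, -5/8, -9/16, -17/32 | -33/64, -1/2, 0 } → -67/128
g(RBRBBBBRR) = { -1, -3/4, -5/8, -9/16, -17/32 | -67/128, -33/64, -1/2, 0 } → -135/256
g(RBRBBBBRRR) = { -1, -3/4, -5/8, -9/16, -17/32 | -135/256, -67/128, -33/64, -1/2, 0 } → -271/512
g(RBRBBBBRRRB) = { -1, -3/4, -5/8, -9/16, -17/32, -271/512 | -135/256, -67/128, -33/64, -1/2, 0 } → -541/1024
g(RBRBBBBRRRBB) = { -1, -3/4, -5/8, -9/16, -17/32, -271/512, -541/1024 | -135/256, -67/128, -33/64, -1/2, 0 } → -1081/2048
g(RBRBBBBRRRBBB) = { -1, -3/4, -5/8, -9/16, -17/32, -271/512, -541/1024, -1081/2048 | -135/256, -67/128, -33/64, -1/2, 0 } → -2161/4096
g(RBRBBBBRRRBBBB) = { -1, -3/4, -5/8, -9/16, -17/32, -271/512, -541/1024, -1081/2048, -2161/4096 | -135/256, -67/128, -33/64, -1/2, 0 } → -4321/8192
g(RBRBBBBRRRBBBBR) = { -1, -3/4, -5/8, -9/16, -17/32, -271/512, -541/1024, -1081/2048, -2161/4096 | -4321/8192, -135/256, -67/128, -33/64, -1/2, 0 } → -8643/16384

-8643/16384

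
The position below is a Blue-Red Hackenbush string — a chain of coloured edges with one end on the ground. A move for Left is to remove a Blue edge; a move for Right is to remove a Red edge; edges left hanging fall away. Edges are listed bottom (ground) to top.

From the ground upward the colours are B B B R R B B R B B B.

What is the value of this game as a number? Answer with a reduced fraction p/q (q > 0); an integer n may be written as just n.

1 of 11 · B · max L 0 · min R +∞ = 1
2 of 11 · BB · max L 1 · min R +∞ = 2
3 of 11 · BBB · max L 2 · min R +∞ = 3
4 of 11 · BBBR · max L 2 · min R 3 = 5/2
5 of 11 · BBBRR · max L 2 · min R 5/2 = 9/4
6 of 11 · BBBRRB · max L 9/4 · min R 5/2 = 19/8
7 of 11 · BBBRRBB · max L 19/8 · min R 5/2 = 39/16
8 of 11 · BBBRRBBR · max L 19/8 · min R 39/16 = 77/32
9 of 11 · BBBRRBBRB · max L 77/32 · min R 39/16 = 155/64
10 of 11 · BBBRRBBRBB · max L 155/64 · min R 39/16 = 311/128
11 of 11 · BBBRRBBRBBB · max L 311/128 · min R 39/16 = 623/256

623/256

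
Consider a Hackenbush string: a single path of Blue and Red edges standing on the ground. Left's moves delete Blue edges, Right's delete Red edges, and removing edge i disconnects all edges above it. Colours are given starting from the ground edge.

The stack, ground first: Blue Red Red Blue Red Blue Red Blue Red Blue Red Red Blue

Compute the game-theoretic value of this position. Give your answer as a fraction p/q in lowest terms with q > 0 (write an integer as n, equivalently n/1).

1363/4096

step 1: add Blue to get B; options L={ 0 } R={ — } → 1
step 2: add Red to get BR; options L={ 0 } R={ 1 } → 1/2
step 3: add Red to get BRR; options L={ 0 } R={ 1/2, 1 } → 1/4
step 4: add Blue to get BRRB; options L={ 0, 1/4 } R={ 1/2, 1 } → 3/8
step 5: add Red to get BRRBR; options L={ 0, 1/4 } R={ 3/8, 1/2, 1 } → 5/16
step 6: add Blue to get BRRBRB; options L={ 0, 1/4, 5/16 } R={ 3/8, 1/2, 1 } → 11/32
step 7: add Red to get BRRBRBR; options L={ 0, 1/4, 5/16 } R={ 11/32, 3/8, 1/2, 1 } → 21/64
step 8: add Blue to get BRRBRBRB; options L={ 0, 1/4, 5/16, 21/64 } R={ 11/32, 3/8, 1/2, 1 } → 43/128
step 9: add Red to get BRRBRBRBR; options L={ 0, 1/4, 5/16, 21/64 } R={ 43/128, 11/32, 3/8, 1/2, 1 } → 85/256
step 10: add Blue to get BRRBRBRBRB; options L={ 0, 1/4, 5/16, 21/64, 85/256 } R={ 43/128, 11/32, 3/8, 1/2, 1 } → 171/512
step 11: add Red to get BRRBRBRBRBR; options L={ 0, 1/4, 5/16, 21/64, 85/256 } R={ 171/512, 43/128, 11/32, 3/8, 1/2, 1 } → 341/1024
step 12: add Red to get BRRBRBRBRBRR; options L={ 0, 1/4, 5/16, 21/64, 85/256 } R={ 341/1024, 171/512, 43/128, 11/32, 3/8, 1/2, 1 } → 681/2048
step 13: add Blue to get BRRBRBRBRBRRB; options L={ 0, 1/4, 5/16, 21/64, 85/256, 681/2048 } R={ 341/1024, 171/512, 43/128, 11/32, 3/8, 1/2, 1 } → 1363/4096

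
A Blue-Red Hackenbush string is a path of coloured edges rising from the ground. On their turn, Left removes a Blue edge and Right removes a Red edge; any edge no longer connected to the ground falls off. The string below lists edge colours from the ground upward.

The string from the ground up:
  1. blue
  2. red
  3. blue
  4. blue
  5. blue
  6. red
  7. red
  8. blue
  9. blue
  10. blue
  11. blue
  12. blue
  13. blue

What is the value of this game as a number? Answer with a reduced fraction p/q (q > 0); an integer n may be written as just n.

edge 1 of 13 (blue): { 0 | (no moves) } — 1
edge 2 of 13 (red): { 0 | 1 } — 1/2
edge 3 of 13 (blue): { 0, 1/2 | 1 } — 3/4
edge 4 of 13 (blue): { 0, 1/2, 3/4 | 1 } — 7/8
edge 5 of 13 (blue): { 0, 1/2, 3/4, 7/8 | 1 } — 15/16
edge 6 of 13 (red): { 0, 1/2, 3/4, 7/8 | 15/16, 1 } — 29/32
edge 7 of 13 (red): { 0, 1/2, 3/4, 7/8 | 29/32, 15/16, 1 } — 57/64
edge 8 of 13 (blue): { 0, 1/2, 3/4, 7/8, 57/64 | 29/32, 15/16, 1 } — 115/128
edge 9 of 13 (blue): { 0, 1/2, 3/4, 7/8, 57/64, 115/128 | 29/32, 15/16, 1 } — 231/256
edge 10 of 13 (blue): { 0, 1/2, 3/4, 7/8, 57/64, 115/128, 231/256 | 29/32, 15/16, 1 } — 463/512
edge 11 of 13 (blue): { 0, 1/2, 3/4, 7/8, 57/64, 115/128, 231/256, 463/512 | 29/32, 15/16, 1 } — 927/1024
edge 12 of 13 (blue): { 0, 1/2, 3/4, 7/8, 57/64, 115/128, 231/256, 463/512, 927/1024 | 29/32, 15/16, 1 } — 1855/2048
edge 13 of 13 (blue): { 0, 1/2, 3/4, 7/8, 57/64, 115/128, 231/256, 463/512, 927/1024, 1855/2048 | 29/32, 15/16, 1 } — 3711/4096

3711/4096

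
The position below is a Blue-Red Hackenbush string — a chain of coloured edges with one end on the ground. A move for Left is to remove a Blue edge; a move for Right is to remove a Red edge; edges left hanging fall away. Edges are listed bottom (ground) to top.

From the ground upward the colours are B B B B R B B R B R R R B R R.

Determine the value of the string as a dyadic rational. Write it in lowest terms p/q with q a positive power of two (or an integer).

7817/2048

Recurse on prefixes of the 15-edge string B B B B R B B R B R R R B R R:
value_1 [B]  L=[0]  R=[(no moves)]  → 1
value_2 [BB]  L=[0, 1]  R=[(no moves)]  → 2
value_3 [BBB]  L=[0, 1, 2]  R=[(no moves)]  → 3
value_4 [BBBB]  L=[0, 1, 2, 3]  R=[(no moves)]  → 4
value_5 [BBBBR]  L=[0, 1, 2, 3]  R=[4]  → 7/2
value_6 [BBBBRB]  L=[0, 1, 2, 3, 7/2]  R=[4]  → 15/4
value_7 [BBBBRBB]  L=[0, 1, 2, 3, 7/2, 15/4]  R=[4]  → 31/8
value_8 [BBBBRBBR]  L=[0, 1, 2, 3, 7/2, 15/4]  R=[31/8, 4]  → 61/16
value_9 [BBBBRBBRB]  L=[0, 1, 2, 3, 7/2, 15/4, 61/16]  R=[31/8, 4]  → 123/32
value_10 [BBBBRBBRBR]  L=[0, 1, 2, 3, 7/2, 15/4, 61/16]  R=[123/32, 31/8, 4]  → 245/64
value_11 [BBBBRBBRBRR]  L=[0, 1, 2, 3, 7/2, 15/4, 61/16]  R=[245/64, 123/32, 31/8, 4]  → 489/128
value_12 [BBBBRBBRBRRR]  L=[0, 1, 2, 3, 7/2, 15/4, 61/16]  R=[489/128, 245/64, 123/32, 31/8, 4]  → 977/256
value_13 [BBBBRBBRBRRRB]  L=[0, 1, 2, 3, 7/2, 15/4, 61/16, 977/256]  R=[489/128, 245/64, 123/32, 31/8, 4]  → 1955/512
value_14 [BBBBRBBRBRRRBR]  L=[0, 1, 2, 3, 7/2, 15/4, 61/16, 977/256]  R=[1955/512, 489/128, 245/64, 123/32, 31/8, 4]  → 3909/1024
value_15 [BBBBRBBRBRRRBRR]  L=[0, 1, 2, 3, 7/2, 15/4, 61/16, 977/256]  R=[3909/1024, 1955/512, 489/128, 245/64, 123/32, 31/8, 4]  → 7817/2048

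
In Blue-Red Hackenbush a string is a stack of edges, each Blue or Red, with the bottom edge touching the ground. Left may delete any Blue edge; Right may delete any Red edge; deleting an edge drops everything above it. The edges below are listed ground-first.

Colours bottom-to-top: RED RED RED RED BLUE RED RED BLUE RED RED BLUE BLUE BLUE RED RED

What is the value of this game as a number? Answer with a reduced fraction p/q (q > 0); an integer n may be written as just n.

Recurse on prefixes of the 15-edge string RED RED RED RED BLUE RED RED BLUE RED RED BLUE BLUE BLUE RED RED:
edge 1 of 15 (RED): { — | 0 } = -1
edge 2 of 15 (RED): { — | -1; 0 } = -2
edge 3 of 15 (RED): { — | -2; -1; 0 } = -3
edge 4 of 15 (RED): { — | -3; -2; -1; 0 } = -4
edge 5 of 15 (BLUE): { -4 | -3; -2; -1; 0 } = -7/2
edge 6 of 15 (RED): { -4 | -7/2; -3; -2; -1; 0 } = -15/4
edge 7 of 15 (RED): { -4 | -15/4; -7/2; -3; -2; -1; 0 } = -31/8
edge 8 of 15 (BLUE): { -4; -31/8 | -15/4; -7/2; -3; -2; -1; 0 } = -61/16
edge 9 of 15 (RED): { -4; -31/8 | -61/16; -15/4; -7/2; -3; -2; -1; 0 } = -123/32
edge 10 of 15 (RED): { -4; -31/8 | -123/32; -61/16; -15/4; -7/2; -3; -2; -1; 0 } = -247/64
edge 11 of 15 (BLUE): { -4; -31/8; -247/64 | -123/32; -61/16; -15/4; -7/2; -3; -2; -1; 0 } = -493/128
edge 12 of 15 (BLUE): { -4; -31/8; -247/64; -493/128 | -123/32; -61/16; -15/4; -7/2; -3; -2; -1; 0 } = -985/256
edge 13 of 15 (BLUE): { -4; -31/8; -247/64; -493/128; -985/256 | -123/32; -61/16; -15/4; -7/2; -3; -2; -1; 0 } = -1969/512
edge 14 of 15 (RED): { -4; -31/8; -247/64; -493/128; -985/256 | -1969/512; -123/32; -61/16; -15/4; -7/2; -3; -2; -1; 0 } = -3939/1024
edge 15 of 15 (RED): { -4; -31/8; -247/64; -493/128; -985/256 | -3939/1024; -1969/512; -123/32; -61/16; -15/4; -7/2; -3; -2; -1; 0 } = -7879/2048

-7879/2048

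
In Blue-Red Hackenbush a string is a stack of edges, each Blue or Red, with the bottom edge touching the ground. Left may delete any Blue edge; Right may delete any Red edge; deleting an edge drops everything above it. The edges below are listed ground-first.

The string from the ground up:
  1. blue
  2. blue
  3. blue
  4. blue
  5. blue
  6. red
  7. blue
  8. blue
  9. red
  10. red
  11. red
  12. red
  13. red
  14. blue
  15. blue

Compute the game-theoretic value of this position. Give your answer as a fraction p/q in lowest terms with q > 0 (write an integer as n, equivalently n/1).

v(b) = { 0 | none } ⇒ 1
v(bb) = { 0, 1 | none } ⇒ 2
v(bbb) = { 0, 1, 2 | none } ⇒ 3
v(bbbb) = { 0, 1, 2, 3 | none } ⇒ 4
v(bbbbb) = { 0, 1, 2, 3, 4 | none } ⇒ 5
v(bbbbbr) = { 0, 1, 2, 3, 4 | 5 } ⇒ 9/2
v(bbbbbrb) = { 0, 1, 2, 3, 4, 9/2 | 5 } ⇒ 19/4
v(bbbbbrbb) = { 0, 1, 2, 3, 4, 9/2, 19/4 | 5 } ⇒ 39/8
v(bbbbbrbbr) = { 0, 1, 2, 3, 4, 9/2, 19/4 | 39/8, 5 } ⇒ 77/16
v(bbbbbrbbrr) = { 0, 1, 2, 3, 4, 9/2, 19/4 | 77/16, 39/8, 5 } ⇒ 153/32
v(bbbbbrbbrrr) = { 0, 1, 2, 3, 4, 9/2, 19/4 | 153/32, 77/16, 39/8, 5 } ⇒ 305/64
v(bbbbbrbbrrrr) = { 0, 1, 2, 3, 4, 9/2, 19/4 | 305/64, 153/32, 77/16, 39/8, 5 } ⇒ 609/128
v(bbbbbrbbrrrrr) = { 0, 1, 2, 3, 4, 9/2, 19/4 | 609/128, 305/64, 153/32, 77/16, 39/8, 5 } ⇒ 1217/256
v(bbbbbrbbrrrrrb) = { 0, 1, 2, 3, 4, 9/2, 19/4, 1217/256 | 609/128, 305/64, 153/32, 77/16, 39/8, 5 } ⇒ 2435/512
v(bbbbbrbbrrrrrbb) = { 0, 1, 2, 3, 4, 9/2, 19/4, 1217/256, 2435/512 | 609/128, 305/64, 153/32, 77/16, 39/8, 5 } ⇒ 4871/1024

4871/1024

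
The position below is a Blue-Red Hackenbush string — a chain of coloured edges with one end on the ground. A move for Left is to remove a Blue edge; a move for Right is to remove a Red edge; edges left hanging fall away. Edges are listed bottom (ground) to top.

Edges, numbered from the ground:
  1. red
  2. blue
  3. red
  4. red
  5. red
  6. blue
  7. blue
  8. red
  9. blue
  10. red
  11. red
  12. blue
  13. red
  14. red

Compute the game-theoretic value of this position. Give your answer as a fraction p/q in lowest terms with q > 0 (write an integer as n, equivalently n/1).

-7351/8192

Build val(s[:k]) for k = 1..14, string s = red blue red red red blue blue red blue red red blue red red.
step 1: add red to get r; options L={ (no moves) } R={ 0 } ⇒ -1
step 2: add blue to get rb; options L={ -1 } R={ 0 } ⇒ -1/2
step 3: add red to get rbr; options L={ -1 } R={ -1/2, 0 } ⇒ -3/4
step 4: add red to get rbrr; options L={ -1 } R={ -3/4, -1/2, 0 } ⇒ -7/8
step 5: add red to get rbrrr; options L={ -1 } R={ -7/8, -3/4, -1/2, 0 } ⇒ -15/16
step 6: add blue to get rbrrrb; options L={ -1, -15/16 } R={ -7/8, -3/4, -1/2, 0 } ⇒ -29/32
step 7: add blue to get rbrrrbb; options L={ -1, -15/16, -29/32 } R={ -7/8, -3/4, -1/2, 0 } ⇒ -57/64
step 8: add red to get rbrrrbbr; options L={ -1, -15/16, -29/32 } R={ -57/64, -7/8, -3/4, -1/2, 0 } ⇒ -115/128
step 9: add blue to get rbrrrbbrb; options L={ -1, -15/16, -29/32, -115/128 } R={ -57/64, -7/8, -3/4, -1/2, 0 } ⇒ -229/256
step 10: add red to get rbrrrbbrbr; options L={ -1, -15/16, -29/32, -115/128 } R={ -229/256, -57/64, -7/8, -3/4, -1/2, 0 } ⇒ -459/512
step 11: add red to get rbrrrbbrbrr; options L={ -1, -15/16, -29/32, -115/128 } R={ -459/512, -229/256, -57/64, -7/8, -3/4, -1/2, 0 } ⇒ -919/1024
step 12: add blue to get rbrrrbbrbrrb; options L={ -1, -15/16, -29/32, -115/128, -919/1024 } R={ -459/512, -229/256, -57/64, -7/8, -3/4, -1/2, 0 } ⇒ -1837/2048
step 13: add red to get rbrrrbbrbrrbr; options L={ -1, -15/16, -29/32, -115/128, -919/1024 } R={ -1837/2048, -459/512, -229/256, -57/64, -7/8, -3/4, -1/2, 0 } ⇒ -3675/4096
step 14: add red to get rbrrrbbrbrrbrr; options L={ -1, -15/16, -29/32, -115/128, -919/1024 } R={ -3675/4096, -1837/2048, -459/512, -229/256, -57/64, -7/8, -3/4, -1/2, 0 } ⇒ -7351/8192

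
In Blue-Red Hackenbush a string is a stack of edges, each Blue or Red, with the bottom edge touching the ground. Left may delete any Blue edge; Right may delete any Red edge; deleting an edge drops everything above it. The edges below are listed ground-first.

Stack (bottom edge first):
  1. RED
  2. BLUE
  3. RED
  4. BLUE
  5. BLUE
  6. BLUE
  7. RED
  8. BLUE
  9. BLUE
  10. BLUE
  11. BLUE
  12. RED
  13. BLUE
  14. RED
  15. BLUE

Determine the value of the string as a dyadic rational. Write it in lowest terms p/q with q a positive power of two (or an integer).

Prefix values for RED BLUE RED BLUE BLUE BLUE RED BLUE BLUE BLUE BLUE RED BLUE RED BLUE via {L|R} + simplicity:
G_1 [R]  L=[—]  R=[0]  — -1
G_2 [RB]  L=[-1]  R=[0]  — -1/2
G_3 [RBR]  L=[-1]  R=[-1/2,0]  — -3/4
G_4 [RBRB]  L=[-1,-3/4]  R=[-1/2,0]  — -5/8
G_5 [RBRBB]  L=[-1,-3/4,-5/8]  R=[-1/2,0]  — -9/16
G_6 [RBRBBB]  L=[-1,-3/4,-5/8,-9/16]  R=[-1/2,0]  — -17/32
G_7 [RBRBBBR]  L=[-1,-3/4,-5/8,-9/16]  R=[-17/32,-1/2,0]  — -35/64
G_8 [RBRBBBRB]  L=[-1,-3/4,-5/8,-9/16,-35/64]  R=[-17/32,-1/2,0]  — -69/128
G_9 [RBRBBBRBB]  L=[-1,-3/4,-5/8,-9/16,-35/64,-69/128]  R=[-17/32,-1/2,0]  — -137/256
G_10 [RBRBBBRBBB]  L=[-1,-3/4,-5/8,-9/16,-35/64,-69/128,-137/256]  R=[-17/32,-1/2,0]  — -273/512
G_11 [RBRBBBRBBBB]  L=[-1,-3/4,-5/8,-9/16,-35/64,-69/128,-137/256,-273/512]  R=[-17/32,-1/2,0]  — -545/1024
G_12 [RBRBBBRBBBBR]  L=[-1,-3/4,-5/8,-9/16,-35/64,-69/128,-137/256,-273/512]  R=[-545/1024,-17/32,-1/2,0]  — -1091/2048
G_13 [RBRBBBRBBBBRB]  L=[-1,-3/4,-5/8,-9/16,-35/64,-69/128,-137/256,-273/512,-1091/2048]  R=[-545/1024,-17/32,-1/2,0]  — -2181/4096
G_14 [RBRBBBRBBBBRBR]  L=[-1,-3/4,-5/8,-9/16,-35/64,-69/128,-137/256,-273/512,-1091/2048]  R=[-2181/4096,-545/1024,-17/32,-1/2,0]  — -4363/8192
G_15 [RBRBBBRBBBBRBRB]  L=[-1,-3/4,-5/8,-9/16,-35/64,-69/128,-137/256,-273/512,-1091/2048,-4363/8192]  R=[-2181/4096,-545/1024,-17/32,-1/2,0]  — -8725/16384

-8725/16384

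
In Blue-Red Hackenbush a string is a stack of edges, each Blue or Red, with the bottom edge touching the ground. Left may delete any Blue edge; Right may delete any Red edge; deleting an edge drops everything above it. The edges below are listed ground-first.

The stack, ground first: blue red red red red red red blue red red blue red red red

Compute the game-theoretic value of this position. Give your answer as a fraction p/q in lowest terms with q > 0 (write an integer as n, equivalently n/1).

Prefix values for blue red red red red red red blue red red blue red red red via {L|R} + simplicity:
1 of 14 · b · max L 0 · min R +∞ so 1
2 of 14 · br · max L 0 · min R 1 so 1/2
3 of 14 · brr · max L 0 · min R 1/2 so 1/4
4 of 14 · brrr · max L 0 · min R 1/4 so 1/8
5 of 14 · brrrr · max L 0 · min R 1/8 so 1/16
6 of 14 · brrrrr · max L 0 · min R 1/16 so 1/32
7 of 14 · brrrrrr · max L 0 · min R 1/32 so 1/64
8 of 14 · brrrrrrb · max L 1/64 · min R 1/32 so 3/128
9 of 14 · brrrrrrbr · max L 1/64 · min R 3/128 so 5/256
10 of 14 · brrrrrrbrr · max L 1/64 · min R 5/256 so 9/512
11 of 14 · brrrrrrbrrb · max L 9/512 · min R 5/256 so 19/1024
12 of 14 · brrrrrrbrrbr · max L 9/512 · min R 19/1024 so 37/2048
13 of 14 · brrrrrrbrrbrr · max L 9/512 · min R 37/2048 so 73/4096
14 of 14 · brrrrrrbrrbrrr · max L 9/512 · min R 73/4096 so 145/8192

145/8192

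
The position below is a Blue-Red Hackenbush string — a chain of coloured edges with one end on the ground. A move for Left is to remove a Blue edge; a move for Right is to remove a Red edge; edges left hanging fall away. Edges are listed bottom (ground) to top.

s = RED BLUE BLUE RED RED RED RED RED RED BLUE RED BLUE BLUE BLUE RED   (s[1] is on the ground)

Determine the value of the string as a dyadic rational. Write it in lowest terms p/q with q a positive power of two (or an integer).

-8099/16384

1 of 15 · R · max L −∞ · min R 0 ⇒ -1
2 of 15 · RB · max L -1 · min R 0 ⇒ -1/2
3 of 15 · RBB · max L -1/2 · min R 0 ⇒ -1/4
4 of 15 · RBBR · max L -1/2 · min R -1/4 ⇒ -3/8
5 of 15 · RBBRR · max L -1/2 · min R -3/8 ⇒ -7/16
6 of 15 · RBBRRR · max L -1/2 · min R -7/16 ⇒ -15/32
7 of 15 · RBBRRRR · max L -1/2 · min R -15/32 ⇒ -31/64
8 of 15 · RBBRRRRR · max L -1/2 · min R -31/64 ⇒ -63/128
9 of 15 · RBBRRRRRR · max L -1/2 · min R -63/128 ⇒ -127/256
10 of 15 · RBBRRRRRRB · max L -127/256 · min R -63/128 ⇒ -253/512
11 of 15 · RBBRRRRRRBR · max L -127/256 · min R -253/512 ⇒ -507/1024
12 of 15 · RBBRRRRRRBRB · max L -507/1024 · min R -253/512 ⇒ -1013/2048
13 of 15 · RBBRRRRRRBRBB · max L -1013/2048 · min R -253/512 ⇒ -2025/4096
14 of 15 · RBBRRRRRRBRBBB · max L -2025/4096 · min R -253/512 ⇒ -4049/8192
15 of 15 · RBBRRRRRRBRBBBR · max L -2025/4096 · min R -4049/8192 ⇒ -8099/16384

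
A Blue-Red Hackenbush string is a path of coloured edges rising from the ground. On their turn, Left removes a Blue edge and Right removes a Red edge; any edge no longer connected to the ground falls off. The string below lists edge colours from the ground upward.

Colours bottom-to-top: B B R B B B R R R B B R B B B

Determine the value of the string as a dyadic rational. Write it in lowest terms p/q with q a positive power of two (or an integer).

Recurse on prefixes of the 15-edge string B B R B B B R R R B B R B B B:
edge 1 of 15 (B): { 0 | (no moves) } → 1
edge 2 of 15 (B): { 0,1 | (no moves) } → 2
edge 3 of 15 (R): { 0,1 | 2 } → 3/2
edge 4 of 15 (B): { 0,1,3/2 | 2 } → 7/4
edge 5 of 15 (B): { 0,1,3/2,7/4 | 2 } → 15/8
edge 6 of 15 (B): { 0,1,3/2,7/4,15/8 | 2 } → 31/16
edge 7 of 15 (R): { 0,1,3/2,7/4,15/8 | 31/16,2 } → 61/32
edge 8 of 15 (R): { 0,1,3/2,7/4,15/8 | 61/32,31/16,2 } → 121/64
edge 9 of 15 (R): { 0,1,3/2,7/4,15/8 | 121/64,61/32,31/16,2 } → 241/128
edge 10 of 15 (B): { 0,1,3/2,7/4,15/8,241/128 | 121/64,61/32,31/16,2 } → 483/256
edge 11 of 15 (B): { 0,1,3/2,7/4,15/8,241/128,483/256 | 121/64,61/32,31/16,2 } → 967/512
edge 12 of 15 (R): { 0,1,3/2,7/4,15/8,241/128,483/256 | 967/512,121/64,61/32,31/16,2 } → 1933/1024
edge 13 of 15 (B): { 0,1,3/2,7/4,15/8,241/128,483/256,1933/1024 | 967/512,121/64,61/32,31/16,2 } → 3867/2048
edge 14 of 15 (B): { 0,1,3/2,7/4,15/8,241/128,483/256,1933/1024,3867/2048 | 967/512,121/64,61/32,31/16,2 } → 7735/4096
edge 15 of 15 (B): { 0,1,3/2,7/4,15/8,241/128,483/256,1933/1024,3867/2048,7735/4096 | 967/512,121/64,61/32,31/16,2 } → 15471/8192

15471/8192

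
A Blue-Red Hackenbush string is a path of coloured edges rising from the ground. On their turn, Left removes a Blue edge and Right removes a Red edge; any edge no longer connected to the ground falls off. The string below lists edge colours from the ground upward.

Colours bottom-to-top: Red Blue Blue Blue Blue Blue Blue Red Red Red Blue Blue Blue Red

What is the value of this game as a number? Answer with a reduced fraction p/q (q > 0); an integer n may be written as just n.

step 1: add Red to get R; options L={ none } R={ 0 } so -1
step 2: add Blue to get RB; options L={ -1 } R={ 0 } so -1/2
step 3: add Blue to get RBB; options L={ -1,-1/2 } R={ 0 } so -1/4
step 4: add Blue to get RBBB; options L={ -1,-1/2,-1/4 } R={ 0 } so -1/8
step 5: add Blue to get RBBBB; options L={ -1,-1/2,-1/4,-1/8 } R={ 0 } so -1/16
step 6: add Blue to get RBBBBB; options L={ -1,-1/2,-1/4,-1/8,-1/16 } R={ 0 } so -1/32
step 7: add Blue to get RBBBBBB; options L={ -1,-1/2,-1/4,-1/8,-1/16,-1/32 } R={ 0 } so -1/64
step 8: add Red to get RBBBBBBR; options L={ -1,-1/2,-1/4,-1/8,-1/16,-1/32 } R={ -1/64,0 } so -3/128
step 9: add Red to get RBBBBBBRR; options L={ -1,-1/2,-1/4,-1/8,-1/16,-1/32 } R={ -3/128,-1/64,0 } so -7/256
step 10: add Red to get RBBBBBBRRR; options L={ -1,-1/2,-1/4,-1/8,-1/16,-1/32 } R={ -7/256,-3/128,-1/64,0 } so -15/512
step 11: add Blue to get RBBBBBBRRRB; options L={ -1,-1/2,-1/4,-1/8,-1/16,-1/32,-15/512 } R={ -7/256,-3/128,-1/64,0 } so -29/1024
step 12: add Blue to get RBBBBBBRRRBB; options L={ -1,-1/2,-1/4,-1/8,-1/16,-1/32,-15/512,-29/1024 } R={ -7/256,-3/128,-1/64,0 } so -57/2048
step 13: add Blue to get RBBBBBBRRRBBB; options L={ -1,-1/2,-1/4,-1/8,-1/16,-1/32,-15/512,-29/1024,-57/2048 } R={ -7/256,-3/128,-1/64,0 } so -113/4096
step 14: add Red to get RBBBBBBRRRBBBR; options L={ -1,-1/2,-1/4,-1/8,-1/16,-1/32,-15/512,-29/1024,-57/2048 } R={ -113/4096,-7/256,-3/128,-1/64,0 } so -227/8192

-227/8192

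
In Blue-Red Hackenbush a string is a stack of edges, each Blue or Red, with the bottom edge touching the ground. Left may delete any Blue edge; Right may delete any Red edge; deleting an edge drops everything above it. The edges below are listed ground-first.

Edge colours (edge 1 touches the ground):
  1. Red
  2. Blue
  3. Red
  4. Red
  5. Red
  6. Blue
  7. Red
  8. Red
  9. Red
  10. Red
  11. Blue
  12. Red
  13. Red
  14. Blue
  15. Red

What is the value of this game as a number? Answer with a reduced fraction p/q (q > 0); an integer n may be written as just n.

-15323/16384

Prefix values for Red Blue Red Red Red Blue Red Red Red Red Blue Red Red Blue Red via {L|R} + simplicity:
value(R) = {  | 0 } => -1
value(RB) = { -1 | 0 } => -1/2
value(RBR) = { -1 | -1/2,0 } => -3/4
value(RBRR) = { -1 | -3/4,-1/2,0 } => -7/8
value(RBRRR) = { -1 | -7/8,-3/4,-1/2,0 } => -15/16
value(RBRRRB) = { -1,-15/16 | -7/8,-3/4,-1/2,0 } => -29/32
value(RBRRRBR) = { -1,-15/16 | -29/32,-7/8,-3/4,-1/2,0 } => -59/64
value(RBRRRBRR) = { -1,-15/16 | -59/64,-29/32,-7/8,-3/4,-1/2,0 } => -119/128
value(RBRRRBRRR) = { -1,-15/16 | -119/128,-59/64,-29/32,-7/8,-3/4,-1/2,0 } => -239/256
value(RBRRRBRRRR) = { -1,-15/16 | -239/256,-119/128,-59/64,-29/32,-7/8,-3/4,-1/2,0 } => -479/512
value(RBRRRBRRRRB) = { -1,-15/16,-479/512 | -239/256,-119/128,-59/64,-29/32,-7/8,-3/4,-1/2,0 } => -957/1024
value(RBRRRBRRRRBR) = { -1,-15/16,-479/512 | -957/1024,-239/256,-119/128,-59/64,-29/32,-7/8,-3/4,-1/2,0 } => -1915/2048
value(RBRRRBRRRRBRR) = { -1,-15/16,-479/512 | -1915/2048,-957/1024,-239/256,-119/128,-59/64,-29/32,-7/8,-3/4,-1/2,0 } => -3831/4096
value(RBRRRBRRRRBRRB) = { -1,-15/16,-479/512,-3831/4096 | -1915/2048,-957/1024,-239/256,-119/128,-59/64,-29/32,-7/8,-3/4,-1/2,0 } => -7661/8192
value(RBRRRBRRRRBRRBR) = { -1,-15/16,-479/512,-3831/4096 | -7661/8192,-1915/2048,-957/1024,-239/256,-119/128,-59/64,-29/32,-7/8,-3/4,-1/2,0 } => -15323/16384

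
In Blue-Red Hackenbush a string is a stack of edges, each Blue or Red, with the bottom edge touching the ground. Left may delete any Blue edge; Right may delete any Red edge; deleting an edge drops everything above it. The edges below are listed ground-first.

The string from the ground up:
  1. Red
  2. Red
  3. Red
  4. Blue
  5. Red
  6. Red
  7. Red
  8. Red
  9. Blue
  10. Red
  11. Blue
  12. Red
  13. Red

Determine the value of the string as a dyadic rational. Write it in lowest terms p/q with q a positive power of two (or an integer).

-3031/1024

edge 1 of 13 (Red): { ∅ | 0 } so -1
edge 2 of 13 (Red): { ∅ | -1 0 } so -2
edge 3 of 13 (Red): { ∅ | -2 -1 0 } so -3
edge 4 of 13 (Blue): { -3 | -2 -1 0 } so -5/2
edge 5 of 13 (Red): { -3 | -5/2 -2 -1 0 } so -11/4
edge 6 of 13 (Red): { -3 | -11/4 -5/2 -2 -1 0 } so -23/8
edge 7 of 13 (Red): { -3 | -23/8 -11/4 -5/2 -2 -1 0 } so -47/16
edge 8 of 13 (Red): { -3 | -47/16 -23/8 -11/4 -5/2 -2 -1 0 } so -95/32
edge 9 of 13 (Blue): { -3 -95/32 | -47/16 -23/8 -11/4 -5/2 -2 -1 0 } so -189/64
edge 10 of 13 (Red): { -3 -95/32 | -189/64 -47/16 -23/8 -11/4 -5/2 -2 -1 0 } so -379/128
edge 11 of 13 (Blue): { -3 -95/32 -379/128 | -189/64 -47/16 -23/8 -11/4 -5/2 -2 -1 0 } so -757/256
edge 12 of 13 (Red): { -3 -95/32 -379/128 | -757/256 -189/64 -47/16 -23/8 -11/4 -5/2 -2 -1 0 } so -1515/512
edge 13 of 13 (Red): { -3 -95/32 -379/128 | -1515/512 -757/256 -189/64 -47/16 -23/8 -11/4 -5/2 -2 -1 0 } so -3031/1024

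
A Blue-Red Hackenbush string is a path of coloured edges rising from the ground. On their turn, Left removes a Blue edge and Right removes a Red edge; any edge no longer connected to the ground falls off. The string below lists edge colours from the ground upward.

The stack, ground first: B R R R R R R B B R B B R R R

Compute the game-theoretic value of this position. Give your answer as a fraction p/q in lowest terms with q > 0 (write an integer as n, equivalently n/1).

Recurse on prefixes of the 15-edge string B R R R R R R B B R B B R R R:
val_1 [B]  L=[0]  R=[·]  → 1
val_2 [BR]  L=[0]  R=[1]  → 1/2
val_3 [BRR]  L=[0]  R=[1/2 1]  → 1/4
val_4 [BRRR]  L=[0]  R=[1/4 1/2 1]  → 1/8
val_5 [BRRRR]  L=[0]  R=[1/8 1/4 1/2 1]  → 1/16
val_6 [BRRRRR]  L=[0]  R=[1/16 1/8 1/4 1/2 1]  → 1/32
val_7 [BRRRRRR]  L=[0]  R=[1/32 1/16 1/8 1/4 1/2 1]  → 1/64
val_8 [BRRRRRRB]  L=[0 1/64]  R=[1/32 1/16 1/8 1/4 1/2 1]  → 3/128
val_9 [BRRRRRRBB]  L=[0 1/64 3/128]  R=[1/32 1/16 1/8 1/4 1/2 1]  → 7/256
val_10 [BRRRRRRBBR]  L=[0 1/64 3/128]  R=[7/256 1/32 1/16 1/8 1/4 1/2 1]  → 13/512
val_11 [BRRRRRRBBRB]  L=[0 1/64 3/128 13/512]  R=[7/256 1/32 1/16 1/8 1/4 1/2 1]  → 27/1024
val_12 [BRRRRRRBBRBB]  L=[0 1/64 3/128 13/512 27/1024]  R=[7/256 1/32 1/16 1/8 1/4 1/2 1]  → 55/2048
val_13 [BRRRRRRBBRBBR]  L=[0 1/64 3/128 13/512 27/1024]  R=[55/2048 7/256 1/32 1/16 1/8 1/4 1/2 1]  → 109/4096
val_14 [BRRRRRRBBRBBRR]  L=[0 1/64 3/128 13/512 27/1024]  R=[109/4096 55/2048 7/256 1/32 1/16 1/8 1/4 1/2 1]  → 217/8192
val_15 [BRRRRRRBBRBBRRR]  L=[0 1/64 3/128 13/512 27/1024]  R=[217/8192 109/4096 55/2048 7/256 1/32 1/16 1/8 1/4 1/2 1]  → 433/16384

433/16384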